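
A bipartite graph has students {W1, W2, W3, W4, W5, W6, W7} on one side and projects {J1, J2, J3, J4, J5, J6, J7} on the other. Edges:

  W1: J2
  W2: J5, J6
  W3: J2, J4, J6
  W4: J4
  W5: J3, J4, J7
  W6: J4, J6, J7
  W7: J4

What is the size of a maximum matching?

Unit-capacity flow: source→left, listed edges, right→sink; max matching = max flow.
Augmenting path W1→J2 (+1); matched 1.
Augmenting path W2→J5 (+1); matched 2.
Augmenting path W3→J4 (+1); matched 3.
Augmenting path W5→J3 (+1); matched 4.
Augmenting path W6→J6 (+1); matched 5.
Augmenting path W4→J4→W3→J6→W6→J7 (+1); matched 6.
No augmenting path remains; maximum matching = 6.
König certificate: {W1, W2, W3, W5, W6, J4} is a vertex cover of size 6 (every listed pair touches it), so no matching can be larger.

6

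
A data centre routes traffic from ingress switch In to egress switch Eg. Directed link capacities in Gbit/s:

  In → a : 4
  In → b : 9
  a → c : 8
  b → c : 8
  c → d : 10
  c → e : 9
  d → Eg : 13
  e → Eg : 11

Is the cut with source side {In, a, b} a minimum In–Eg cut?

No — its capacity is 16, but the minimum cut has capacity 12.

Given cut capacity: 8 + 8 = 16.
Augment In→a→c→d→Eg: bottleneck 4, flow now 4.
Augment In→b→c→d→Eg: bottleneck 6, flow now 10.
Augment In→b→c→e→Eg: bottleneck 2, flow now 12.
No augmenting path remains; maximum flow = 12.
In the residual graph, reachable from In: {In, b}.
Min-cut edges: In→a (4), b→c (8); capacity 4 + 8 = 12.
Cut capacity 16 exceeds the max flow 12, so it is not minimum.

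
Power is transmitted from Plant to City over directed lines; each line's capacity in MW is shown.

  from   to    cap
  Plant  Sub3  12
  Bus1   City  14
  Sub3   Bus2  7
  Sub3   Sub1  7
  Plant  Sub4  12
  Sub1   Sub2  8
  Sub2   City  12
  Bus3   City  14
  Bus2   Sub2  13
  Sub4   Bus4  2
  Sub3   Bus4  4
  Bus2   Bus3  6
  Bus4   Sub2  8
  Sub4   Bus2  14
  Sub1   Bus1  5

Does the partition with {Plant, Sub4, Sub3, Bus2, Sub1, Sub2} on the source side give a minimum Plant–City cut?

No — its capacity is 29, but the minimum cut has capacity 23.

Given cut capacity: 2 + 4 + 6 + 5 + 12 = 29.
Augment Plant→Sub4→Bus2→Sub2→City: bottleneck 12, flow now 12.
Augment Plant→Sub3→Bus2→Bus3→City: bottleneck 6, flow now 18.
Augment Plant→Sub3→Sub1→Bus1→City: bottleneck 5, flow now 23.
No augmenting path remains; maximum flow = 23.
In the residual graph, reachable from Plant: {Plant, Sub4, Sub3, Bus2, Bus4, Sub1, Sub2}.
Min-cut edges: Bus2→Bus3 (6), Sub1→Bus1 (5), Sub2→City (12); capacity 6 + 5 + 12 = 23.
Cut capacity 29 exceeds the max flow 23, so it is not minimum.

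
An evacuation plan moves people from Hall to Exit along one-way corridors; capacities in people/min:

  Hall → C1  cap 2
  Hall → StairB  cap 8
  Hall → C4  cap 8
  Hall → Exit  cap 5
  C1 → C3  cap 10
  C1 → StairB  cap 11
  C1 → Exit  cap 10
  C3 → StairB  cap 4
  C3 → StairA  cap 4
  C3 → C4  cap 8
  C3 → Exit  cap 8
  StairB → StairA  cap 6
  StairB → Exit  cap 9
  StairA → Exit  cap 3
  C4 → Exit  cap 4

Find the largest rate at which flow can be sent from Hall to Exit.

19

Augment Hall→Exit: bottleneck 5, flow now 5.
Augment Hall→C1→Exit: bottleneck 2, flow now 7.
Augment Hall→StairB→Exit: bottleneck 8, flow now 15.
Augment Hall→C4→Exit: bottleneck 4, flow now 19.
No augmenting path remains; maximum flow = 19.
In the residual graph, reachable from Hall: {Hall, C4}.
Min-cut edges: Hall→C1 (2), Hall→StairB (8), Hall→Exit (5), C4→Exit (4); capacity 2 + 8 + 5 + 4 = 19.
This cut is saturated, so no flow can exceed 19.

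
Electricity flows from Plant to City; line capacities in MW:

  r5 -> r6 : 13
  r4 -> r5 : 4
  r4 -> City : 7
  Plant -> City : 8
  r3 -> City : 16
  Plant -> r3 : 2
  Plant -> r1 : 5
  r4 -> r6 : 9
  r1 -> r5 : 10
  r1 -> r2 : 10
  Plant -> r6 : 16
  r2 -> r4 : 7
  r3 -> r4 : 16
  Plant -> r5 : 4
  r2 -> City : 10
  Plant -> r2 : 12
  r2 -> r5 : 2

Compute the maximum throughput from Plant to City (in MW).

27

Augment Plant→City: bottleneck 8, flow now 8.
Augment Plant→r2→City: bottleneck 10, flow now 18.
Augment Plant→r3→City: bottleneck 2, flow now 20.
Augment Plant→r2→r4→City: bottleneck 2, flow now 22.
Augment Plant→r1→r2→r4→City: bottleneck 5, flow now 27.
No augmenting path remains; maximum flow = 27.
In the residual graph, reachable from Plant: {Plant, r5, r6}.
Min-cut edges: Plant→r1 (5), Plant→r2 (12), Plant→r3 (2), Plant→City (8); capacity 5 + 12 + 2 + 8 = 27.
This cut is saturated, so no flow can exceed 27.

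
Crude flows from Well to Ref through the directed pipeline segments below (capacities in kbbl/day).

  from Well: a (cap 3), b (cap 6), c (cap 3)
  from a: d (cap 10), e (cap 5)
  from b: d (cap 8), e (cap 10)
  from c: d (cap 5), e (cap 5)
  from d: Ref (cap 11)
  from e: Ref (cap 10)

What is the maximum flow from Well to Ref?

12

Augment Well→a→d→Ref: bottleneck 3, flow now 3.
Augment Well→b→d→Ref: bottleneck 6, flow now 9.
Augment Well→c→d→Ref: bottleneck 2, flow now 11.
Augment Well→c→e→Ref: bottleneck 1, flow now 12.
No augmenting path remains; maximum flow = 12.
In the residual graph, reachable from Well: {Well}.
Min-cut edges: Well→a (3), Well→b (6), Well→c (3); capacity 3 + 6 + 3 = 12.
This cut is saturated, so no flow can exceed 12.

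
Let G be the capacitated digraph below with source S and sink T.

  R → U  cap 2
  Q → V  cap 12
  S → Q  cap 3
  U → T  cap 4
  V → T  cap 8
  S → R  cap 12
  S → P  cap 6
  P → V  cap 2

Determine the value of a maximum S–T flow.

7

Augment S→P→V→T: bottleneck 2, flow now 2.
Augment S→Q→V→T: bottleneck 3, flow now 5.
Augment S→R→U→T: bottleneck 2, flow now 7.
No augmenting path remains; maximum flow = 7.
In the residual graph, reachable from S: {S, P, R}.
Min-cut edges: S→Q (3), P→V (2), R→U (2); capacity 3 + 2 + 2 = 7.
This cut is saturated, so no flow can exceed 7.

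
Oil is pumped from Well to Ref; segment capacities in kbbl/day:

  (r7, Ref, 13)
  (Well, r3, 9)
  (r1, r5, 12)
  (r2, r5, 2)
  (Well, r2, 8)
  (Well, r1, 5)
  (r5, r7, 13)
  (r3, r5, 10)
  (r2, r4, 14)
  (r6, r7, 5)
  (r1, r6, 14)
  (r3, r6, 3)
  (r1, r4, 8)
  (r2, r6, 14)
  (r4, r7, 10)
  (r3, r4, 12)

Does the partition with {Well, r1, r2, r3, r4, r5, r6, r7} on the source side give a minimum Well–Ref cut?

Yes — it is a minimum cut (capacity 13).

Given cut capacity: 13 = 13.
Augment Well→r1→r4→r7→Ref: bottleneck 5, flow now 5.
Augment Well→r2→r4→r7→Ref: bottleneck 5, flow now 10.
Augment Well→r2→r5→r7→Ref: bottleneck 2, flow now 12.
Augment Well→r2→r6→r7→Ref: bottleneck 1, flow now 13.
No augmenting path remains; maximum flow = 13.
Cut capacity 13 equals the max flow, so it is a minimum cut.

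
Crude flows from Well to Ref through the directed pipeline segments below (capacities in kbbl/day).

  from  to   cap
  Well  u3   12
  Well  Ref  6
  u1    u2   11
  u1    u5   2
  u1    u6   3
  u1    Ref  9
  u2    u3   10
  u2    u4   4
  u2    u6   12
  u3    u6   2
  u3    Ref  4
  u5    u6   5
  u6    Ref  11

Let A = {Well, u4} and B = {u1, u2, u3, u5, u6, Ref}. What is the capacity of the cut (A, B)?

18

Edges leaving {Well, u4}: Well→u3 (12), Well→Ref (6).
Cut capacity = 12 + 6 = 18.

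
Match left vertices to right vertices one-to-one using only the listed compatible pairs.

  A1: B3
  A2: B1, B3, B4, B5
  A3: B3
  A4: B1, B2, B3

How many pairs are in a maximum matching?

Unit-capacity flow: source→left, listed edges, right→sink; max matching = max flow.
Augmenting path A1→B3 (+1); matched 1.
Augmenting path A2→B1 (+1); matched 2.
Augmenting path A4→B2 (+1); matched 3.
No augmenting path remains; maximum matching = 3.
König certificate: {A2, A4, B3} is a vertex cover of size 3 (every listed pair touches it), so no matching can be larger.

3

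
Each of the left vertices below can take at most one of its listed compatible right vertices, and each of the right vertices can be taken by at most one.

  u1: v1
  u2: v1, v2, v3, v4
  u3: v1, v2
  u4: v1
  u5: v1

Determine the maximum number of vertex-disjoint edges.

3

Unit-capacity flow: source→left, listed edges, right→sink; max matching = max flow.
Augmenting path u1→v1 (+1); matched 1.
Augmenting path u2→v2 (+1); matched 2.
Augmenting path u3→v2→u2→v3 (+1); matched 3.
No augmenting path remains; maximum matching = 3.
König certificate: {u2, u3, v1} is a vertex cover of size 3 (every listed pair touches it), so no matching can be larger.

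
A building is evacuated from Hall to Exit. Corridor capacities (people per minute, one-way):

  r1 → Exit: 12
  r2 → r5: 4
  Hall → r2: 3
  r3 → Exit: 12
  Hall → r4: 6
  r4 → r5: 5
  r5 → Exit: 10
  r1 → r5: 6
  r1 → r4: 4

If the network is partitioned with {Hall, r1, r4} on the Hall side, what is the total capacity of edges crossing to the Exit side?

26

Edges leaving {Hall, r1, r4}: Hall→r2 (3), r1→r5 (6), r1→Exit (12), r4→r5 (5).
Cut capacity = 3 + 6 + 12 + 5 = 26.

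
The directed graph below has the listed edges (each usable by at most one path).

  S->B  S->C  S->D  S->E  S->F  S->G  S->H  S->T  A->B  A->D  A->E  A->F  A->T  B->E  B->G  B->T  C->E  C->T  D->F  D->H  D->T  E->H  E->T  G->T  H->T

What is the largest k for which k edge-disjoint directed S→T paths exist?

7

Assign every edge capacity 1; by Menger, the answer equals the max flow.
Path S→T (+1); total 1.
Path S→B→T (+1); total 2.
Path S→C→T (+1); total 3.
Path S→D→T (+1); total 4.
Path S→E→T (+1); total 5.
Path S→G→T (+1); total 6.
Path S→H→T (+1); total 7.
No residual S→T path; max flow = 7.
Certifying cut of size 7: {S→B, S→C, S→D, S→E, S→G, S→H, S→T}.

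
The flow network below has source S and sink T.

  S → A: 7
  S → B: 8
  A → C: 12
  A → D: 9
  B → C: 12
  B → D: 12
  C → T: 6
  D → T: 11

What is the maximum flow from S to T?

15

Augment S→A→C→T: bottleneck 6, flow now 6.
Augment S→A→D→T: bottleneck 1, flow now 7.
Augment S→B→D→T: bottleneck 8, flow now 15.
No augmenting path remains; maximum flow = 15.
In the residual graph, reachable from S: {S}.
Min-cut edges: S→A (7), S→B (8); capacity 7 + 8 = 15.
This cut is saturated, so no flow can exceed 15.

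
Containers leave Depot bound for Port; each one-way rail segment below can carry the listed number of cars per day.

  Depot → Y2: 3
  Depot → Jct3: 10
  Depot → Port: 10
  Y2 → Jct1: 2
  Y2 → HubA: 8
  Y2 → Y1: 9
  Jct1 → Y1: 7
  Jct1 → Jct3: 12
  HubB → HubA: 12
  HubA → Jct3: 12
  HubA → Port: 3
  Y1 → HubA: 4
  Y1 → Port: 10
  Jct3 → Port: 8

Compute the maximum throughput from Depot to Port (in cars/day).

Augment Depot→Port: bottleneck 10, flow now 10.
Augment Depot→Jct3→Port: bottleneck 8, flow now 18.
Augment Depot→Y2→HubA→Port: bottleneck 3, flow now 21.
No augmenting path remains; maximum flow = 21.
In the residual graph, reachable from Depot: {Depot, Jct3}.
Min-cut edges: Depot→Y2 (3), Depot→Port (10), Jct3→Port (8); capacity 3 + 10 + 8 = 21.
This cut is saturated, so no flow can exceed 21.

21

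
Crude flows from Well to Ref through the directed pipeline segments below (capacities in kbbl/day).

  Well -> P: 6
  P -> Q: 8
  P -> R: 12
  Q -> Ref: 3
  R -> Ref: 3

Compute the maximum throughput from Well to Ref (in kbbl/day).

6

Augment Well→P→Q→Ref: bottleneck 3, flow now 3.
Augment Well→P→R→Ref: bottleneck 3, flow now 6.
No augmenting path remains; maximum flow = 6.
In the residual graph, reachable from Well: {Well}.
Min-cut edges: Well→P (6); capacity 6 = 6.
This cut is saturated, so no flow can exceed 6.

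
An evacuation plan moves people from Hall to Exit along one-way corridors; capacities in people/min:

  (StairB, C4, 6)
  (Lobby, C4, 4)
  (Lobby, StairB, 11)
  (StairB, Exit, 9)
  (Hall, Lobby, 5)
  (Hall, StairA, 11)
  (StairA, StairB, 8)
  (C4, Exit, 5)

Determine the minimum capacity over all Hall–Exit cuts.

Augment Hall→StairA→StairB→Exit: bottleneck 8, flow now 8.
Augment Hall→Lobby→StairB→Exit: bottleneck 1, flow now 9.
Augment Hall→Lobby→C4→Exit: bottleneck 4, flow now 13.
No augmenting path remains; maximum flow = 13.
By max-flow min-cut, the minimum cut capacity equals the max flow.
In the residual graph, reachable from Hall: {Hall, StairA}.
Min-cut edges: Hall→Lobby (5), StairA→StairB (8); capacity 5 + 8 = 13.

13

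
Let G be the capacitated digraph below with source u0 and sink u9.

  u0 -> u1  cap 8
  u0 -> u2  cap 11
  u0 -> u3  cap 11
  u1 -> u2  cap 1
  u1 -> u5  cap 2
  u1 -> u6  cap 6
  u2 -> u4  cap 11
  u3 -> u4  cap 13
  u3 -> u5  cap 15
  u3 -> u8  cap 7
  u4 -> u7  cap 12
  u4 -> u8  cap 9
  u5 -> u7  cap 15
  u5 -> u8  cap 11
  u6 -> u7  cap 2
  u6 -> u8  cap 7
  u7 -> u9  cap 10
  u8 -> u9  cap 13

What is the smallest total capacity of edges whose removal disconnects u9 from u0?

Augment u0→u3→u8→u9: bottleneck 7, flow now 7.
Augment u0→u1→u5→u7→u9: bottleneck 2, flow now 9.
Augment u0→u1→u6→u7→u9: bottleneck 2, flow now 11.
Augment u0→u1→u6→u8→u9: bottleneck 4, flow now 15.
Augment u0→u2→u4→u7→u9: bottleneck 6, flow now 21.
Augment u0→u2→u4→u8→u9: bottleneck 2, flow now 23.
No augmenting path remains; maximum flow = 23.
By max-flow min-cut, the minimum cut capacity equals the max flow.
In the residual graph, reachable from u0: {u0, u1, u2, u3, u4, u5, u6, u7, u8}.
Min-cut edges: u7→u9 (10), u8→u9 (13); capacity 10 + 13 = 23.

23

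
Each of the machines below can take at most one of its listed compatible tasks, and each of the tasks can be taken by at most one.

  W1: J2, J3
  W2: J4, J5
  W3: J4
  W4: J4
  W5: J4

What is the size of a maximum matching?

3

Unit-capacity flow: source→left, listed edges, right→sink; max matching = max flow.
Augmenting path W1→J2 (+1); matched 1.
Augmenting path W2→J4 (+1); matched 2.
Augmenting path W3→J4→W2→J5 (+1); matched 3.
No augmenting path remains; maximum matching = 3.
König certificate: {W1, W2, J4} is a vertex cover of size 3 (every listed pair touches it), so no matching can be larger.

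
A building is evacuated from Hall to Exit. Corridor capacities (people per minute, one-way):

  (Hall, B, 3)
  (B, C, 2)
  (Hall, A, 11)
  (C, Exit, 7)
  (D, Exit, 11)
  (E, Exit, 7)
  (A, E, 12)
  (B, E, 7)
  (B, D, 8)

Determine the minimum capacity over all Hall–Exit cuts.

Augment Hall→A→E→Exit: bottleneck 7, flow now 7.
Augment Hall→B→C→Exit: bottleneck 2, flow now 9.
Augment Hall→B→D→Exit: bottleneck 1, flow now 10.
No augmenting path remains; maximum flow = 10.
By max-flow min-cut, the minimum cut capacity equals the max flow.
In the residual graph, reachable from Hall: {Hall, A, E}.
Min-cut edges: Hall→B (3), E→Exit (7); capacity 3 + 7 = 10.

10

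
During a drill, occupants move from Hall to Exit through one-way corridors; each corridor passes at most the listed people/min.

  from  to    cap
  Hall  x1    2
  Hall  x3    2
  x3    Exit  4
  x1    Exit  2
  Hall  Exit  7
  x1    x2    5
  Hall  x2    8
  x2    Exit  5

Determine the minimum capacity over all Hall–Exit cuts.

Augment Hall→Exit: bottleneck 7, flow now 7.
Augment Hall→x1→Exit: bottleneck 2, flow now 9.
Augment Hall→x2→Exit: bottleneck 5, flow now 14.
Augment Hall→x3→Exit: bottleneck 2, flow now 16.
No augmenting path remains; maximum flow = 16.
By max-flow min-cut, the minimum cut capacity equals the max flow.
In the residual graph, reachable from Hall: {Hall, x2}.
Min-cut edges: Hall→x1 (2), Hall→x3 (2), Hall→Exit (7), x2→Exit (5); capacity 2 + 2 + 7 + 5 = 16.

16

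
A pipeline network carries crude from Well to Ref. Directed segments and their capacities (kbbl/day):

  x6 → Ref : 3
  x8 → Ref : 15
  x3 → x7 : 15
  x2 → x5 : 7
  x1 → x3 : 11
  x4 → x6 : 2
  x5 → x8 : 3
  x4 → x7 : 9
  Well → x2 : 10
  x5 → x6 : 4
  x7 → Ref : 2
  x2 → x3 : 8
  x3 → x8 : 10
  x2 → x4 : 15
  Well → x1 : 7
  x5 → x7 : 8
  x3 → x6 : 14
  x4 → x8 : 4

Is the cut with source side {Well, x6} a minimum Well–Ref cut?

No — its capacity is 20, but the minimum cut has capacity 17.

Given cut capacity: 7 + 10 + 3 = 20.
Augment Well→x1→x3→x6→Ref: bottleneck 3, flow now 3.
Augment Well→x1→x3→x7→Ref: bottleneck 2, flow now 5.
Augment Well→x1→x3→x8→Ref: bottleneck 2, flow now 7.
Augment Well→x2→x3→x8→Ref: bottleneck 8, flow now 15.
Augment Well→x2→x4→x8→Ref: bottleneck 2, flow now 17.
No augmenting path remains; maximum flow = 17.
In the residual graph, reachable from Well: {Well}.
Min-cut edges: Well→x1 (7), Well→x2 (10); capacity 7 + 10 = 17.
Cut capacity 20 exceeds the max flow 17, so it is not minimum.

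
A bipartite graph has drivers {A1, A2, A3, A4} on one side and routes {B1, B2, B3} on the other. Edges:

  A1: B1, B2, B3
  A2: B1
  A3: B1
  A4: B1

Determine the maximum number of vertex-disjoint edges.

2

Unit-capacity flow: source→left, listed edges, right→sink; max matching = max flow.
Augmenting path A1→B1 (+1); matched 1.
Augmenting path A2→B1→A1→B2 (+1); matched 2.
No augmenting path remains; maximum matching = 2.
König certificate: {A1, B1} is a vertex cover of size 2 (every listed pair touches it), so no matching can be larger.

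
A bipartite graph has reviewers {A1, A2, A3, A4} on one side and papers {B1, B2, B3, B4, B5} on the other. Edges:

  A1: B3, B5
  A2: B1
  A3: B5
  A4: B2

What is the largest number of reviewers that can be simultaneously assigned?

Unit-capacity flow: source→left, listed edges, right→sink; max matching = max flow.
Augmenting path A1→B3 (+1); matched 1.
Augmenting path A2→B1 (+1); matched 2.
Augmenting path A3→B5 (+1); matched 3.
Augmenting path A4→B2 (+1); matched 4.
No augmenting path remains; maximum matching = 4.
König certificate: {A1, A2, A3, A4} is a vertex cover of size 4 (every listed pair touches it), so no matching can be larger.

4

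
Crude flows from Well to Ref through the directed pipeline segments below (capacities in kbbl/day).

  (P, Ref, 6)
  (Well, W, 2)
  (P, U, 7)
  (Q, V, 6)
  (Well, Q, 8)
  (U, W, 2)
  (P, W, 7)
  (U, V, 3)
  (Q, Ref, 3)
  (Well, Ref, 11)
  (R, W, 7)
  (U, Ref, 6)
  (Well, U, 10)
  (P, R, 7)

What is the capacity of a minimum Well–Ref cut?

20

Augment Well→Ref: bottleneck 11, flow now 11.
Augment Well→Q→Ref: bottleneck 3, flow now 14.
Augment Well→U→Ref: bottleneck 6, flow now 20.
No augmenting path remains; maximum flow = 20.
By max-flow min-cut, the minimum cut capacity equals the max flow.
In the residual graph, reachable from Well: {Well, Q, U, V, W}.
Min-cut edges: Well→Ref (11), Q→Ref (3), U→Ref (6); capacity 11 + 3 + 6 = 20.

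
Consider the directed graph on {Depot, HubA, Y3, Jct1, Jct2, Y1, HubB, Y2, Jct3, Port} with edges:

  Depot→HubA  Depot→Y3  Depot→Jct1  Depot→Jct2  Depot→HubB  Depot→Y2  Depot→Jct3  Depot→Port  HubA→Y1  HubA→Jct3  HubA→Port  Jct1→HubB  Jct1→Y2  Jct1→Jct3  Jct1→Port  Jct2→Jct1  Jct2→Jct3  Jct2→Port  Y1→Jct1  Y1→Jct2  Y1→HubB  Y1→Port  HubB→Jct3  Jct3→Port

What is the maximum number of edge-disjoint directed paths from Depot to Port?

5

Assign every edge capacity 1; by Menger, the answer equals the max flow.
Path Depot→Port (+1); total 1.
Path Depot→HubA→Port (+1); total 2.
Path Depot→Jct1→Port (+1); total 3.
Path Depot→Jct2→Port (+1); total 4.
Path Depot→Jct3→Port (+1); total 5.
No residual Depot→Port path; max flow = 5.
Certifying cut of size 5: {Depot→HubA, Depot→Jct1, Depot→Jct2, Depot→Port, Jct3→Port}.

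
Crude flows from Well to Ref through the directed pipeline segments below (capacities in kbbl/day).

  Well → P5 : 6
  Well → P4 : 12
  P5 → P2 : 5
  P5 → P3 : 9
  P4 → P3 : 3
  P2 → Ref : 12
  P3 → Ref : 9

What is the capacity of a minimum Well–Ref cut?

9

Augment Well→P5→P2→Ref: bottleneck 5, flow now 5.
Augment Well→P5→P3→Ref: bottleneck 1, flow now 6.
Augment Well→P4→P3→Ref: bottleneck 3, flow now 9.
No augmenting path remains; maximum flow = 9.
By max-flow min-cut, the minimum cut capacity equals the max flow.
In the residual graph, reachable from Well: {Well, P4}.
Min-cut edges: Well→P5 (6), P4→P3 (3); capacity 6 + 3 = 9.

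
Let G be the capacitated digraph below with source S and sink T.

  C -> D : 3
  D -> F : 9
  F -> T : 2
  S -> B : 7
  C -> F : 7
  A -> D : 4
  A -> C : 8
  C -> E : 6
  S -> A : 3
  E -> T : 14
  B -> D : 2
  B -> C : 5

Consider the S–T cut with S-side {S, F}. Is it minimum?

No — its capacity is 12, but the minimum cut has capacity 8.

Given cut capacity: 3 + 7 + 2 = 12.
Augment S→A→C→E→T: bottleneck 3, flow now 3.
Augment S→B→C→E→T: bottleneck 3, flow now 6.
Augment S→B→C→F→T: bottleneck 2, flow now 8.
No augmenting path remains; maximum flow = 8.
In the residual graph, reachable from S: {S, A, B, C, D, F}.
Min-cut edges: C→E (6), F→T (2); capacity 6 + 2 = 8.
Cut capacity 12 exceeds the max flow 8, so it is not minimum.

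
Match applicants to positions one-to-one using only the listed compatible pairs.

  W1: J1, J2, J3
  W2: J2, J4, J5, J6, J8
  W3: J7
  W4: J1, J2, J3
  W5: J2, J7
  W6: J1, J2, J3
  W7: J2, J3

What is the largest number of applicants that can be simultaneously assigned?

Unit-capacity flow: source→left, listed edges, right→sink; max matching = max flow.
Augmenting path W1→J1 (+1); matched 1.
Augmenting path W2→J2 (+1); matched 2.
Augmenting path W3→J7 (+1); matched 3.
Augmenting path W4→J3 (+1); matched 4.
Augmenting path W5→J2→W2→J4 (+1); matched 5.
No augmenting path remains; maximum matching = 5.
König certificate: {W2, J1, J2, J3, J7} is a vertex cover of size 5 (every listed pair touches it), so no matching can be larger.

5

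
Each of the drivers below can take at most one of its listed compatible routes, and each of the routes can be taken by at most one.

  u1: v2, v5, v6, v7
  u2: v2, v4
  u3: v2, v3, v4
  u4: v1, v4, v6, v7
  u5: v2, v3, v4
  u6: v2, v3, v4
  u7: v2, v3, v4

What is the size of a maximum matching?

Unit-capacity flow: source→left, listed edges, right→sink; max matching = max flow.
Augmenting path u1→v2 (+1); matched 1.
Augmenting path u2→v4 (+1); matched 2.
Augmenting path u3→v3 (+1); matched 3.
Augmenting path u4→v1 (+1); matched 4.
Augmenting path u5→v2→u1→v5 (+1); matched 5.
No augmenting path remains; maximum matching = 5.
König certificate: {u1, u4, v2, v3, v4} is a vertex cover of size 5 (every listed pair touches it), so no matching can be larger.

5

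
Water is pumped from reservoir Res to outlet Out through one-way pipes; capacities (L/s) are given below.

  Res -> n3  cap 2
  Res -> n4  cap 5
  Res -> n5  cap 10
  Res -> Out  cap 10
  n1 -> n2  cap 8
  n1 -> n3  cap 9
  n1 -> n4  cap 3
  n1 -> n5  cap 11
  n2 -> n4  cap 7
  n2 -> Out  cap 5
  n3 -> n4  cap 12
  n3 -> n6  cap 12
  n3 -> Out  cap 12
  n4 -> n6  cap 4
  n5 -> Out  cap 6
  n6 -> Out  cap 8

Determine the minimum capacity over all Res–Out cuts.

22

Augment Res→Out: bottleneck 10, flow now 10.
Augment Res→n3→Out: bottleneck 2, flow now 12.
Augment Res→n5→Out: bottleneck 6, flow now 18.
Augment Res→n4→n6→Out: bottleneck 4, flow now 22.
No augmenting path remains; maximum flow = 22.
By max-flow min-cut, the minimum cut capacity equals the max flow.
In the residual graph, reachable from Res: {Res, n4, n5}.
Min-cut edges: Res→n3 (2), Res→Out (10), n4→n6 (4), n5→Out (6); capacity 2 + 10 + 4 + 6 = 22.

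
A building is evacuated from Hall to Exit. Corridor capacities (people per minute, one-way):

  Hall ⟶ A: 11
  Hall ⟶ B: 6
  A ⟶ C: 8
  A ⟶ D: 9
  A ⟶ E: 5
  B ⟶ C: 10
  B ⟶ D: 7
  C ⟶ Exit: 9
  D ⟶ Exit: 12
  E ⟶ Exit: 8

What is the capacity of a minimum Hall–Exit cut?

Augment Hall→A→C→Exit: bottleneck 8, flow now 8.
Augment Hall→A→D→Exit: bottleneck 3, flow now 11.
Augment Hall→B→C→Exit: bottleneck 1, flow now 12.
Augment Hall→B→D→Exit: bottleneck 5, flow now 17.
No augmenting path remains; maximum flow = 17.
By max-flow min-cut, the minimum cut capacity equals the max flow.
In the residual graph, reachable from Hall: {Hall}.
Min-cut edges: Hall→A (11), Hall→B (6); capacity 11 + 6 = 17.

17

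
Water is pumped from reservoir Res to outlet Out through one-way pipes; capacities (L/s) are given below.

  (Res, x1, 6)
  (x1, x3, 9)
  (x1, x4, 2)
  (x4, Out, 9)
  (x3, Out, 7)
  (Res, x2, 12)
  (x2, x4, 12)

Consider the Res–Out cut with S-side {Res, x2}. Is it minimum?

No — its capacity is 18, but the minimum cut has capacity 15.

Given cut capacity: 6 + 12 = 18.
Augment Res→x1→x3→Out: bottleneck 6, flow now 6.
Augment Res→x2→x4→Out: bottleneck 9, flow now 15.
No augmenting path remains; maximum flow = 15.
In the residual graph, reachable from Res: {Res, x2, x4}.
Min-cut edges: Res→x1 (6), x4→Out (9); capacity 6 + 9 = 15.
Cut capacity 18 exceeds the max flow 15, so it is not minimum.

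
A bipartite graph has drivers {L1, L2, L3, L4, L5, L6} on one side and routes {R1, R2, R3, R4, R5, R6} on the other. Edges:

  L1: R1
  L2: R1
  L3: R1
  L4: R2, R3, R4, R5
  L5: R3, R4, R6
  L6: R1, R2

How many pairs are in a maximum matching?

Unit-capacity flow: source→left, listed edges, right→sink; max matching = max flow.
Augmenting path L1→R1 (+1); matched 1.
Augmenting path L4→R2 (+1); matched 2.
Augmenting path L5→R3 (+1); matched 3.
Augmenting path L6→R2→L4→R4 (+1); matched 4.
No augmenting path remains; maximum matching = 4.
König certificate: {L4, L5, L6, R1} is a vertex cover of size 4 (every listed pair touches it), so no matching can be larger.

4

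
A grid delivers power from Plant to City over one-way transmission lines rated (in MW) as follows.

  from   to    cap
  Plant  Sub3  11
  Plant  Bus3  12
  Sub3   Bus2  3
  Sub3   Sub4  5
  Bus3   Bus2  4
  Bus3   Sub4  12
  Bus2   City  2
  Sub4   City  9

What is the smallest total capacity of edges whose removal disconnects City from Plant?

11

Augment Plant→Sub3→Bus2→City: bottleneck 2, flow now 2.
Augment Plant→Sub3→Sub4→City: bottleneck 5, flow now 7.
Augment Plant→Bus3→Sub4→City: bottleneck 4, flow now 11.
No augmenting path remains; maximum flow = 11.
By max-flow min-cut, the minimum cut capacity equals the max flow.
In the residual graph, reachable from Plant: {Plant, Sub3, Bus3, Bus2, Sub4}.
Min-cut edges: Bus2→City (2), Sub4→City (9); capacity 2 + 9 = 11.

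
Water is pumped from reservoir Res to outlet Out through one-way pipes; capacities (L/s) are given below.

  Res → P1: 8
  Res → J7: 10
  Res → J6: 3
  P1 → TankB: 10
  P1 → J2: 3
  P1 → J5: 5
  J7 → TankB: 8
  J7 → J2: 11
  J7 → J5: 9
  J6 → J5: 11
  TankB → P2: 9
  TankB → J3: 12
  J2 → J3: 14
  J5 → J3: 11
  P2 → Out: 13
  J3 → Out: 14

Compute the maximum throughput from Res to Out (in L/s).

21

Augment Res→P1→TankB→P2→Out: bottleneck 8, flow now 8.
Augment Res→J7→TankB→P2→Out: bottleneck 1, flow now 9.
Augment Res→J7→TankB→J3→Out: bottleneck 7, flow now 16.
Augment Res→J7→J2→J3→Out: bottleneck 2, flow now 18.
Augment Res→J6→J5→J3→Out: bottleneck 3, flow now 21.
No augmenting path remains; maximum flow = 21.
In the residual graph, reachable from Res: {Res}.
Min-cut edges: Res→P1 (8), Res→J7 (10), Res→J6 (3); capacity 8 + 10 + 3 = 21.
This cut is saturated, so no flow can exceed 21.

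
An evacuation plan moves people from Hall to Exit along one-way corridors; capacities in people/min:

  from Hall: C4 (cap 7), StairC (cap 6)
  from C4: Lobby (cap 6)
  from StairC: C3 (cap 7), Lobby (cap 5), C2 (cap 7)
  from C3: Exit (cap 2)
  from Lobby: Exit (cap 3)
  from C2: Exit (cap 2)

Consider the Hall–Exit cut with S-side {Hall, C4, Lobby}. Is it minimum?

No — its capacity is 9, but the minimum cut has capacity 7.

Given cut capacity: 6 + 3 = 9.
Augment Hall→C4→Lobby→Exit: bottleneck 3, flow now 3.
Augment Hall→StairC→C3→Exit: bottleneck 2, flow now 5.
Augment Hall→StairC→C2→Exit: bottleneck 2, flow now 7.
No augmenting path remains; maximum flow = 7.
In the residual graph, reachable from Hall: {Hall, C4, StairC, C3, Lobby, C2}.
Min-cut edges: C3→Exit (2), Lobby→Exit (3), C2→Exit (2); capacity 2 + 3 + 2 = 7.
Cut capacity 9 exceeds the max flow 7, so it is not minimum.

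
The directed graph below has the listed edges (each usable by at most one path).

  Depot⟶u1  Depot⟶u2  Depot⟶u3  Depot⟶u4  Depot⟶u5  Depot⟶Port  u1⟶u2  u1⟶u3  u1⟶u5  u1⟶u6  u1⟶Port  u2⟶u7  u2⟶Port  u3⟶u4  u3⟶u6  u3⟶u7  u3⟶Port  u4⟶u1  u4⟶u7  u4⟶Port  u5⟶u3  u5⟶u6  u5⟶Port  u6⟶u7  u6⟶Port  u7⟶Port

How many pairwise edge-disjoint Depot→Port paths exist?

Assign every edge capacity 1; by Menger, the answer equals the max flow.
Path Depot→Port (+1); total 1.
Path Depot→u1→Port (+1); total 2.
Path Depot→u2→Port (+1); total 3.
Path Depot→u3→Port (+1); total 4.
Path Depot→u4→Port (+1); total 5.
Path Depot→u5→Port (+1); total 6.
No residual Depot→Port path; max flow = 6.
Certifying cut of size 6: {Depot→Port, Depot→u1, Depot→u2, Depot→u3, Depot→u4, Depot→u5}.

6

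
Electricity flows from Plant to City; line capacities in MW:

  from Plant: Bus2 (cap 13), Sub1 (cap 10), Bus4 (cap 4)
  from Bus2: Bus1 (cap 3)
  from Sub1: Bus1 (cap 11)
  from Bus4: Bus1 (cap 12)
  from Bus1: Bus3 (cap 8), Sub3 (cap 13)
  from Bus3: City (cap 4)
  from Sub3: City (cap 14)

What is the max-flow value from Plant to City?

17

Augment Plant→Bus2→Bus1→Bus3→City: bottleneck 3, flow now 3.
Augment Plant→Sub1→Bus1→Bus3→City: bottleneck 1, flow now 4.
Augment Plant→Sub1→Bus1→Sub3→City: bottleneck 9, flow now 13.
Augment Plant→Bus4→Bus1→Sub3→City: bottleneck 4, flow now 17.
No augmenting path remains; maximum flow = 17.
In the residual graph, reachable from Plant: {Plant, Bus2}.
Min-cut edges: Plant→Sub1 (10), Plant→Bus4 (4), Bus2→Bus1 (3); capacity 10 + 4 + 3 = 17.
This cut is saturated, so no flow can exceed 17.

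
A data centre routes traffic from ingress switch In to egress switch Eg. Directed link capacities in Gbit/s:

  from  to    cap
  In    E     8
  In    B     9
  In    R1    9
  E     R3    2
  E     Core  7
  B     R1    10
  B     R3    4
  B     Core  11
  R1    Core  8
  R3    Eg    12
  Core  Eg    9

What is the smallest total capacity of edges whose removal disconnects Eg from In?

15

Augment In→E→R3→Eg: bottleneck 2, flow now 2.
Augment In→E→Core→Eg: bottleneck 6, flow now 8.
Augment In→B→R3→Eg: bottleneck 4, flow now 12.
Augment In→B→Core→Eg: bottleneck 3, flow now 15.
No augmenting path remains; maximum flow = 15.
By max-flow min-cut, the minimum cut capacity equals the max flow.
In the residual graph, reachable from In: {In, E, B, R1, Core}.
Min-cut edges: E→R3 (2), B→R3 (4), Core→Eg (9); capacity 2 + 4 + 9 = 15.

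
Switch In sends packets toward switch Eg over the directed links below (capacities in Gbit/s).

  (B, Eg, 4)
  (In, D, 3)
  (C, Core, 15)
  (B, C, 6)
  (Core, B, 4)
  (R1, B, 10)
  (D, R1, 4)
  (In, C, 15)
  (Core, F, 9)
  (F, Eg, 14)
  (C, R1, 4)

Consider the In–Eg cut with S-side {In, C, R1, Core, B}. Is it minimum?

Given cut capacity: 3 + 9 + 4 = 16.
Augment In→D→R1→B→Eg: bottleneck 3, flow now 3.
Augment In→C→R1→B→Eg: bottleneck 1, flow now 4.
Augment In→C→Core→F→Eg: bottleneck 9, flow now 13.
No augmenting path remains; maximum flow = 13.
In the residual graph, reachable from In: {In, D, C, R1, Core, B}.
Min-cut edges: Core→F (9), B→Eg (4); capacity 9 + 4 = 13.
Cut capacity 16 exceeds the max flow 13, so it is not minimum.

No — its capacity is 16, but the minimum cut has capacity 13.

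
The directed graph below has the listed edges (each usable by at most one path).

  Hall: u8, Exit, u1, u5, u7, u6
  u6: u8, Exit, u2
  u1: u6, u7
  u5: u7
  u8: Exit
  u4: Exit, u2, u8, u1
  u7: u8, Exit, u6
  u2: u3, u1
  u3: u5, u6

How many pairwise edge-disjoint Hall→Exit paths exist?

Assign every edge capacity 1; by Menger, the answer equals the max flow.
Path Hall→Exit (+1); total 1.
Path Hall→u6→Exit (+1); total 2.
Path Hall→u7→Exit (+1); total 3.
Path Hall→u8→Exit (+1); total 4.
No residual Hall→Exit path; max flow = 4.
Certifying cut of size 4: {Hall→Exit, u6→Exit, u7→Exit, u8→Exit}.

4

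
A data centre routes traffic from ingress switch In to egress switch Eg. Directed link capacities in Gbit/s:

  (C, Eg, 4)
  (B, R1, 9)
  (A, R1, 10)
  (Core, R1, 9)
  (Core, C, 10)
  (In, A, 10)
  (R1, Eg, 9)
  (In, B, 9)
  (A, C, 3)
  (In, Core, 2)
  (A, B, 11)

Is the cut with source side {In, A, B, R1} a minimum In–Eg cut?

Given cut capacity: 2 + 3 + 9 = 14.
Augment In→Core→R1→Eg: bottleneck 2, flow now 2.
Augment In→A→R1→Eg: bottleneck 7, flow now 9.
Augment In→A→C→Eg: bottleneck 3, flow now 12.
Augment In→B→R1→Core→C→Eg: bottleneck 1, flow now 13. (uses reverse residual edge)
No augmenting path remains; maximum flow = 13.
In the residual graph, reachable from In: {In, Core, A, B, R1, C}.
Min-cut edges: R1→Eg (9), C→Eg (4); capacity 9 + 4 = 13.
Cut capacity 14 exceeds the max flow 13, so it is not minimum.

No — its capacity is 14, but the minimum cut has capacity 13.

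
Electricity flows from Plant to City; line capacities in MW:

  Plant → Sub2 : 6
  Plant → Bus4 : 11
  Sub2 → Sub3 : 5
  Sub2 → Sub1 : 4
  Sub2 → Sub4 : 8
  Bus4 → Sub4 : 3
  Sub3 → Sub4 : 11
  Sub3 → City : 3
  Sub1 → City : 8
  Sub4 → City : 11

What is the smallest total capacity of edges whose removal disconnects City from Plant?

Augment Plant→Sub2→Sub3→City: bottleneck 3, flow now 3.
Augment Plant→Sub2→Sub1→City: bottleneck 3, flow now 6.
Augment Plant→Bus4→Sub4→City: bottleneck 3, flow now 9.
No augmenting path remains; maximum flow = 9.
By max-flow min-cut, the minimum cut capacity equals the max flow.
In the residual graph, reachable from Plant: {Plant, Bus4}.
Min-cut edges: Plant→Sub2 (6), Bus4→Sub4 (3); capacity 6 + 3 = 9.

9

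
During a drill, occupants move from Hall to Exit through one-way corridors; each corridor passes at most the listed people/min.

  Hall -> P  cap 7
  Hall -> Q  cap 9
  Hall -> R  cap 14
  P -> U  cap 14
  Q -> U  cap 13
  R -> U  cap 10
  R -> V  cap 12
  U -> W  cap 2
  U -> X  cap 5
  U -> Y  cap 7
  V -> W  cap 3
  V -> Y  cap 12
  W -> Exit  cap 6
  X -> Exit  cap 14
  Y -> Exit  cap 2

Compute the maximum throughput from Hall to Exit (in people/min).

12

Augment Hall→P→U→W→Exit: bottleneck 2, flow now 2.
Augment Hall→P→U→X→Exit: bottleneck 5, flow now 7.
Augment Hall→Q→U→Y→Exit: bottleneck 2, flow now 9.
Augment Hall→R→V→W→Exit: bottleneck 3, flow now 12.
No augmenting path remains; maximum flow = 12.
In the residual graph, reachable from Hall: {Hall, P, Q, R, U, V, Y}.
Min-cut edges: U→W (2), U→X (5), V→W (3), Y→Exit (2); capacity 2 + 5 + 3 + 2 = 12.
This cut is saturated, so no flow can exceed 12.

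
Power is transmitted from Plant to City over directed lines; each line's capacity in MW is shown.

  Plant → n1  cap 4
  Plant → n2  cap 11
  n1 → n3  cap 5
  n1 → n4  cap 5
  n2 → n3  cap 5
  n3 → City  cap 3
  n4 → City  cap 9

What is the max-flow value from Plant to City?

7

Augment Plant→n1→n3→City: bottleneck 3, flow now 3.
Augment Plant→n1→n4→City: bottleneck 1, flow now 4.
Augment Plant→n2→n3→n1→n4→City: bottleneck 3, flow now 7. (uses reverse residual edge)
No augmenting path remains; maximum flow = 7.
In the residual graph, reachable from Plant: {Plant, n2, n3}.
Min-cut edges: Plant→n1 (4), n3→City (3); capacity 4 + 3 = 7.
This cut is saturated, so no flow can exceed 7.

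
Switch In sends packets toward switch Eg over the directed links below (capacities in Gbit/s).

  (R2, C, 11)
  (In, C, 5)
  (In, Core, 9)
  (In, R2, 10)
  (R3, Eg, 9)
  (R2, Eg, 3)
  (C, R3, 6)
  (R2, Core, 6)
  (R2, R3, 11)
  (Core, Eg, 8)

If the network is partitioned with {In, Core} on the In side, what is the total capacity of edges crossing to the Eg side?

23

Edges leaving {In, Core}: In→R2 (10), In→C (5), Core→Eg (8).
Cut capacity = 10 + 5 + 8 = 23.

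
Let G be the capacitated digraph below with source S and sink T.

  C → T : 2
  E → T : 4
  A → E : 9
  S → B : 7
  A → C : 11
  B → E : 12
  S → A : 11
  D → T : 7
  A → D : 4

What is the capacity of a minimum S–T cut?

Augment S→A→C→T: bottleneck 2, flow now 2.
Augment S→A→D→T: bottleneck 4, flow now 6.
Augment S→A→E→T: bottleneck 4, flow now 10.
No augmenting path remains; maximum flow = 10.
By max-flow min-cut, the minimum cut capacity equals the max flow.
In the residual graph, reachable from S: {S, A, B, C, E}.
Min-cut edges: A→D (4), C→T (2), E→T (4); capacity 4 + 2 + 4 = 10.

10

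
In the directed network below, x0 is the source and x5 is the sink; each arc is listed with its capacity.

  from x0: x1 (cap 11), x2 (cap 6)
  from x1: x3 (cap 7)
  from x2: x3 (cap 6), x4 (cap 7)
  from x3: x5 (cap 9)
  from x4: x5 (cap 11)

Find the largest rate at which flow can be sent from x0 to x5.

13

Augment x0→x1→x3→x5: bottleneck 7, flow now 7.
Augment x0→x2→x3→x5: bottleneck 2, flow now 9.
Augment x0→x2→x4→x5: bottleneck 4, flow now 13.
No augmenting path remains; maximum flow = 13.
In the residual graph, reachable from x0: {x0, x1}.
Min-cut edges: x0→x2 (6), x1→x3 (7); capacity 6 + 7 = 13.
This cut is saturated, so no flow can exceed 13.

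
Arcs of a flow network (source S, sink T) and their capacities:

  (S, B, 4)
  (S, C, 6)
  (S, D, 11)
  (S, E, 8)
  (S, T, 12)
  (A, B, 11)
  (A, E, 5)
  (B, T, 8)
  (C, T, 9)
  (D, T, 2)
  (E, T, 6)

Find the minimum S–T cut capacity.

30

Augment S→T: bottleneck 12, flow now 12.
Augment S→B→T: bottleneck 4, flow now 16.
Augment S→C→T: bottleneck 6, flow now 22.
Augment S→D→T: bottleneck 2, flow now 24.
Augment S→E→T: bottleneck 6, flow now 30.
No augmenting path remains; maximum flow = 30.
By max-flow min-cut, the minimum cut capacity equals the max flow.
In the residual graph, reachable from S: {S, D, E}.
Min-cut edges: S→B (4), S→C (6), S→T (12), D→T (2), E→T (6); capacity 4 + 6 + 12 + 2 + 6 = 30.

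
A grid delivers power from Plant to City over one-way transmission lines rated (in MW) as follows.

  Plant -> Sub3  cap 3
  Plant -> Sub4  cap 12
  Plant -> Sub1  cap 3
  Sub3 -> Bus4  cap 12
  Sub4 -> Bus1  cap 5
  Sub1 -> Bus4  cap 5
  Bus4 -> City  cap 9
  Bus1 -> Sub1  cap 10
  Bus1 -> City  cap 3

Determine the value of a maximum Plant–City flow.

Augment Plant→Sub3→Bus4→City: bottleneck 3, flow now 3.
Augment Plant→Sub4→Bus1→City: bottleneck 3, flow now 6.
Augment Plant→Sub1→Bus4→City: bottleneck 3, flow now 9.
Augment Plant→Sub4→Bus1→Sub1→Bus4→City: bottleneck 2, flow now 11.
No augmenting path remains; maximum flow = 11.
In the residual graph, reachable from Plant: {Plant, Sub4}.
Min-cut edges: Plant→Sub3 (3), Plant→Sub1 (3), Sub4→Bus1 (5); capacity 3 + 3 + 5 = 11.
This cut is saturated, so no flow can exceed 11.

11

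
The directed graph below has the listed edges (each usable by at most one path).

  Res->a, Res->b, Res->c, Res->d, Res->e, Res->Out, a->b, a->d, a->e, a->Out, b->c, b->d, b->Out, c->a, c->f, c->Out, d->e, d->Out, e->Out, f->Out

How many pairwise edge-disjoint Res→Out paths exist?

Assign every edge capacity 1; by Menger, the answer equals the max flow.
Path Res→Out (+1); total 1.
Path Res→a→Out (+1); total 2.
Path Res→b→Out (+1); total 3.
Path Res→c→Out (+1); total 4.
Path Res→d→Out (+1); total 5.
Path Res→e→Out (+1); total 6.
No residual Res→Out path; max flow = 6.
Certifying cut of size 6: {Res→Out, Res→a, Res→b, Res→c, Res→d, Res→e}.

6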